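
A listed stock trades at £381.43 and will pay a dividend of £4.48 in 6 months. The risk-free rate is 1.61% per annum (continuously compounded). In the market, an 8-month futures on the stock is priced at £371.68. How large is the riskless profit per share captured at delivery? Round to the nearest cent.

PV(dividends) I = 4.48·e^(−0.0161·6/12) = 4.4441
Fair futures F* = (S − I)·e^(rT) = (381.43 − 4.4441)·e^0.010733 = 376.9859 × 1.010791 = 381.0540
Market £371.68 < fair 381.0540: forward underpriced → reverse cash-and-carry (short the stock, invest proceeds at r, pay the dividends, go long the forward).
Profit at T = |F_mkt − F*| = |371.68 − 381.0540| = £9.37 per share

£9.37 per share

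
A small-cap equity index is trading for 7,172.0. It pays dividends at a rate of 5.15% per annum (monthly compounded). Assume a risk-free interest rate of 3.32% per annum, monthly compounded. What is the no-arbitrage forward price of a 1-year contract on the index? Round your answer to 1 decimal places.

F = S · (1+r/12)^(12T) / (1+q/12)^(12T)
= 7172.0 × 1.033710 / 1.052733 = 7172.0 × 0.981930
F = 7,042.4

7,042.4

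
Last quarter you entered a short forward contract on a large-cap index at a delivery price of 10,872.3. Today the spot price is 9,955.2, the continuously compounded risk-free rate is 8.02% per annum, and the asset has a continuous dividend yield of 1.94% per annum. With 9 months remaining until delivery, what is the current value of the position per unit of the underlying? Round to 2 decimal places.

Current fair forward for the remaining 9 months: F = S·e^((r − q)·T), (r − q) = 0.0802 − 0.0194 = 0.0608
F = 9955.2 · e^(0.0608 × 9/12) = 9955.2 × 1.04665566 = 10419.6664
Value of long forward = (F − K)·e^(−rT) = (10419.6664 − 10872.3) · e^(−0.0802·9/12)
= -452.6336 × 0.94162328 = -426.21
Short position value = −(long value) = 426.21

426.21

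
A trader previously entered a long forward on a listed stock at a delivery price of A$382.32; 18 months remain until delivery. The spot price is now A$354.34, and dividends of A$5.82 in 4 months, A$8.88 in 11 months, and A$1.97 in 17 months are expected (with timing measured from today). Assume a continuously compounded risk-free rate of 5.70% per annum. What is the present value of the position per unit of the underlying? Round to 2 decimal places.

PV(remaining dividends) I = 5.82·e^(−0.0570·4/12) + 8.88·e^(−0.0570·11/12) + 1.97·e^(−0.0570·17/12) = 15.9556
Current forward F = (S − I)·e^(rT) = (354.34 − 15.9556)·e^(0.0570·18/12) = 338.3844 × 1.089262 = 368.5893
Value (long) = (F − K)·e^(−rT) = (368.5893 − 382.32) × 0.918053 = -12.6055
Value = -A$12.61

-A$12.61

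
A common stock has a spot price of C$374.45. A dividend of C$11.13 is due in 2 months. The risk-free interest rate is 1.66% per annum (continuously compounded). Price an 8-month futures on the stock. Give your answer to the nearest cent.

PV(dividends) I = 11.13·e^(−0.0166·2/12)
I = 11.0992
F = (S − I)·e^(rT) = (374.45 − 11.0992) · e^(0.0166·8/12)
= 363.3508 · e^0.011067 = 363.3508 × 1.011128 = C$367.39

C$367.39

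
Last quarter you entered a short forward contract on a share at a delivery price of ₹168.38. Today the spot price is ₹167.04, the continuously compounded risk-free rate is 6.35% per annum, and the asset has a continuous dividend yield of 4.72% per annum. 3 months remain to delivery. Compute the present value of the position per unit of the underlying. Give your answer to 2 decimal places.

₹0.65

Current fair forward for the remaining 3 months: F = S·e^((r − q)·T), (r − q) = 0.0635 − 0.0472 = 0.0163
F = 167.04 · e^(0.0163 × 3/12) = 167.04 × 1.004083 = 167.7220
Value of long forward = (F − K)·e^(−rT) = (167.7220 − 168.38) · e^(−0.0635·3/12)
= -0.6580 × 0.984250 = -0.65
Short position value = −(long value) = ₹0.65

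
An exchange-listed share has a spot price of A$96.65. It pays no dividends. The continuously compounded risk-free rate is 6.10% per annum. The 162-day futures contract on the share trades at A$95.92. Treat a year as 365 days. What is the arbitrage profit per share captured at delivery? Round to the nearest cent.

A$3.38 per share

Fair futures: F* = S·e^(carry·T), with carry = r = 0.0610
F* = 96.65 · e^(0.0610 × 162/365) = 96.65 · e^0.027074 = 96.65 × 1.027444 = A$99.3025
Market A$95.92 < fair A$99.3025: forward underpriced → reverse cash-and-carry (short spot, go long the forward).
At maturity, profit = |F_mkt − F*| = |95.92 − 99.3025| = A$3.38 per share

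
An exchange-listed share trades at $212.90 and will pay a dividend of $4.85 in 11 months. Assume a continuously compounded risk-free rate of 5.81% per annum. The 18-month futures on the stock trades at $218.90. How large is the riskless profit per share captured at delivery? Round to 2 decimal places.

PV(dividends) I = 4.85·e^(−0.0581·11/12) = 4.5985
Fair futures F* = (S − I)·e^(rT) = (212.90 − 4.5985)·e^0.087150 = 208.3015 × 1.091060 = 227.2694
Market $218.90 < fair 227.2694: forward underpriced → reverse cash-and-carry (short the stock, invest proceeds at r, pay the dividends, go long the forward).
Profit at T = |F_mkt − F*| = |218.90 − 227.2694| = $8.37 per share

$8.37 per share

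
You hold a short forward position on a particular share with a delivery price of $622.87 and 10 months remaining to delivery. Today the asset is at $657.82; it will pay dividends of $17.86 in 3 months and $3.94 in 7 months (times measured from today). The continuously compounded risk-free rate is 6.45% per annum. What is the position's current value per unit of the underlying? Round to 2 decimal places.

PV(remaining dividends) I = 17.86·e^(−0.0645·3/12) + 3.94·e^(−0.0645·7/12) = 21.3688
Current forward F = (S − I)·e^(rT) = (657.82 − 21.3688)·e^(0.0645·10/12) = 636.4512 × 1.055221 = 671.5967
Value (long) = (F − K)·e^(−rT) = (671.5967 − 622.87) × 0.947669 = 46.1768
Short position value = −(long value) = -$46.18

-$46.18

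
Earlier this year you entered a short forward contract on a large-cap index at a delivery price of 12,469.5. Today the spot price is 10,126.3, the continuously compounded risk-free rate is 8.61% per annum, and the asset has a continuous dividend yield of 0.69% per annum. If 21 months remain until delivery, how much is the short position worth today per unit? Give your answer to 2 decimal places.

Current fair forward for the remaining 21 months: F = S·e^((r − q)·T), (r − q) = 0.0861 − 0.0069 = 0.0792
F = 10126.3 · e^(0.0792 × 21/12) = 10126.3 × 1.14866454 = 11631.7217
Value of long forward = (F − K)·e^(−rT) = (11631.7217 − 12469.5) · e^(−0.0861·21/12)
= -837.7783 × 0.86012719 = -720.60
Short position value = −(long value) = 720.60

720.60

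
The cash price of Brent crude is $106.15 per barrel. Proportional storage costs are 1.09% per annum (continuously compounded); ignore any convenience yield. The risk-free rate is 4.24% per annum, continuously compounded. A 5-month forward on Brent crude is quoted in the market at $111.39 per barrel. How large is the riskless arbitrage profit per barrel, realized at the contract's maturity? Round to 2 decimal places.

$2.86 per barrel

Fair forward: F* = S·e^(carry·T), with carry = (r + u) = 0.0424 + 0.0109 = 0.0533
F* = 106.15 · e^(0.0533 × 5/12) = 106.15 · e^0.022208 = 106.15 × 1.022456 = $108.5337
Market $111.39 > fair $108.5337: forward overpriced → cash-and-carry (buy spot, short the forward).
At maturity, profit = |F_mkt − F*| = |111.39 − 108.5337| = $2.86 per barrel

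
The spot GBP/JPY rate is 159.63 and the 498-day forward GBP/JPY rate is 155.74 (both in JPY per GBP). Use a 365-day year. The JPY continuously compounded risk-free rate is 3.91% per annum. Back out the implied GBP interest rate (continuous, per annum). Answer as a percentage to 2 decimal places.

5.72%

F = S·e^((r_JPY − r_GBP)T) ⇒ r_GBP = r_JPY − ln(F/S)/T
ln(155.74/159.63) = -0.024671; /(498/365) = -0.018082
r_GBP = 0.0391 + 0.018082 = 0.057182
r_GBP = 5.72%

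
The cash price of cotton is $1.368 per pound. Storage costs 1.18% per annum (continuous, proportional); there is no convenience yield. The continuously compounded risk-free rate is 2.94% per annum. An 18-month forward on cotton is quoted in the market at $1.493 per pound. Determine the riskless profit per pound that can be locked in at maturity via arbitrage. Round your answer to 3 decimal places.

$0.038 per pound

Fair forward: F* = S·e^(carry·T), with carry = (r + u) = 0.0294 + 0.0118 = 0.0412
F* = 1.368 · e^(0.0412 × 18/12) = 1.368 · e^0.061800 = 1.368 × 1.063750 = $1.4552
Market $1.493 > fair $1.4552: forward overpriced → cash-and-carry (buy spot, short the forward).
At maturity, profit = |F_mkt − F*| = |1.493 − 1.4552| = $0.038 per pound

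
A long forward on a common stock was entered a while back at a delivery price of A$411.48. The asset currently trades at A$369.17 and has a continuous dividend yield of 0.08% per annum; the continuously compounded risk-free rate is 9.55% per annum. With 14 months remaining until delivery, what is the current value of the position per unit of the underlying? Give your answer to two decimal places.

Current fair forward for the remaining 14 months: F = S·e^((r − q)·T), (r − q) = 0.0955 − 0.0008 = 0.0947
F = 369.17 · e^(0.0947 × 14/12) = 369.17 × 1.116818 = 412.2957
Value of long forward = (F − K)·e^(−rT) = (412.2957 − 411.48) · e^(−0.0955·14/12)
= 0.8157 × 0.894566 = 0.73

A$0.73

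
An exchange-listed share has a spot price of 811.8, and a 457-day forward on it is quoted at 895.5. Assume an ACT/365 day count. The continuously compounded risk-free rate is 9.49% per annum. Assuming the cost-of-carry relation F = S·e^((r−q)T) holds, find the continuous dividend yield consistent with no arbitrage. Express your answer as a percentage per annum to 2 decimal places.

1.65%

From F = S·e^((r−q)T): (r − q) = ln(F/S)/T
ln(895.5/811.8) = ln(1.103104) = 0.098128
(r − q) = 0.098128 / (457/365) = 0.078374
q = r − ln(F/S)/T = 0.0949 − 0.078374 = 0.016526
q = 1.65%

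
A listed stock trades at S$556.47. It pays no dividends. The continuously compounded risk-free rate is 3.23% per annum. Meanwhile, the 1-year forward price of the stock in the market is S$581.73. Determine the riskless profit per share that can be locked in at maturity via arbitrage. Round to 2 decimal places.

Fair forward: F* = S·e^(carry·T), with carry = r = 0.0323
F* = 556.47 · e^(0.0323 × 12/12) = 556.47 · e^0.032300 = 556.47 × 1.032827 = S$574.7372
Market S$581.73 > fair S$574.7372: forward overpriced → cash-and-carry (buy spot, short the forward).
At maturity, profit = |F_mkt − F*| = |581.73 − 574.7372| = S$6.99 per share

S$6.99 per share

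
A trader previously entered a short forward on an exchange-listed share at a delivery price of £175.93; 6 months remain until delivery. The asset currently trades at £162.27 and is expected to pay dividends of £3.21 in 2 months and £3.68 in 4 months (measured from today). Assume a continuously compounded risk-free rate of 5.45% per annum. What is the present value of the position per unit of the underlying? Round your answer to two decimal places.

PV(remaining dividends) I = 3.21·e^(−0.0545·2/12) + 3.68·e^(−0.0545·4/12) = 6.7947
Current forward F = (S − I)·e^(rT) = (162.27 − 6.7947)·e^(0.0545·6/12) = 155.4753 × 1.027625 = 159.7703
Value (long) = (F − K)·e^(−rT) = (159.7703 − 175.93) × 0.973118 = -15.7253
Short position value = −(long value) = £15.73

£15.73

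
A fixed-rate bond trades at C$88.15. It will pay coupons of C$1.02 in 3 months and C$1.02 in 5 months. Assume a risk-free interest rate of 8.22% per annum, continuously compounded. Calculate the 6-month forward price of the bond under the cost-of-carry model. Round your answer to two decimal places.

C$89.78

PV(coupons) I = 1.02·e^(−0.0822·3/12) + 1.02·e^(−0.0822·5/12)
I = 0.9993 + 0.9857 = 1.9850
F = (S − I)·e^(rT) = (88.15 − 1.9850) · e^(0.0822·6/12)
= 86.1650 · e^0.041100 = 86.1650 × 1.041956 = C$89.78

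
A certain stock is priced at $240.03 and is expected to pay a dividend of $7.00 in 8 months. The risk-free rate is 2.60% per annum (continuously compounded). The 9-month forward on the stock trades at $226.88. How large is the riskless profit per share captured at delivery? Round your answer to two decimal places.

PV(dividends) I = 7.00·e^(−0.0260·8/12) = 6.8797
Fair forward F* = (S − I)·e^(rT) = (240.03 − 6.8797)·e^0.019500 = 233.1503 × 1.019691 = 237.7413
Market $226.88 < fair 237.7413: forward underpriced → reverse cash-and-carry (short the stock, invest proceeds at r, pay the dividends, go long the forward).
Profit at T = |F_mkt − F*| = |226.88 − 237.7413| = $10.86 per share

$10.86 per share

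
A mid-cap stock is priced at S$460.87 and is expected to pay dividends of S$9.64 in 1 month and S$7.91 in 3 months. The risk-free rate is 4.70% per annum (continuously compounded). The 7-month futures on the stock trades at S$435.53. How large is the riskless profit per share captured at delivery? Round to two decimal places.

PV(dividends) I = 9.64·e^(−0.0470·1/12) + 7.91·e^(−0.0470·3/12) = 17.4199
Fair futures F* = (S − I)·e^(rT) = (460.87 − 17.4199)·e^0.027417 = 443.4501 × 1.027796 = 455.7762
Market S$435.53 < fair 455.7762: forward underpriced → reverse cash-and-carry (short the stock, invest proceeds at r, pay the dividends, go long the forward).
Profit at T = |F_mkt − F*| = |435.53 − 455.7762| = S$20.25 per share

S$20.25 per share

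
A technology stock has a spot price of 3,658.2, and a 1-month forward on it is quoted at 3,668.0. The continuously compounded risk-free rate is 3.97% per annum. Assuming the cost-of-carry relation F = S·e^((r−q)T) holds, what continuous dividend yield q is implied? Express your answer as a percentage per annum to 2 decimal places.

0.76%

From F = S·e^((r−q)T): (r − q) = ln(F/S)/T
ln(3668.0/3658.2) = ln(1.002679) = 0.002675
(r − q) = 0.002675 / (1/12) = 0.032100
q = r − ln(F/S)/T = 0.0397 − 0.032100 = 0.007600
q = 0.76%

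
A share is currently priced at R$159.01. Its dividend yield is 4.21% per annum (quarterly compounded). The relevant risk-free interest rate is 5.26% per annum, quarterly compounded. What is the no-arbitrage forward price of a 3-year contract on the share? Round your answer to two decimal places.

R$164.04

F = S · (1+r/4)^(4T) / (1+q/4)^(4T)
= 159.01 × 1.169728 / 1.133874 = 159.01 × 1.031621
F = R$164.04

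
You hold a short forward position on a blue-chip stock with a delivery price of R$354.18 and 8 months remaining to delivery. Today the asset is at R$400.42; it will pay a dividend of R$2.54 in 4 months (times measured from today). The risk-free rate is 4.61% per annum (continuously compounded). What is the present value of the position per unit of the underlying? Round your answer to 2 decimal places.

PV(remaining dividends) I = 2.54·e^(−0.0461·4/12) = 2.5013
Current forward F = (S − I)·e^(rT) = (400.42 − 2.5013)·e^(0.0461·8/12) = 397.9187 × 1.031210 = 410.3377
Value (long) = (F − K)·e^(−rT) = (410.3377 − 354.18) × 0.969734 = 54.4580
Short position value = −(long value) = -R$54.46

-R$54.46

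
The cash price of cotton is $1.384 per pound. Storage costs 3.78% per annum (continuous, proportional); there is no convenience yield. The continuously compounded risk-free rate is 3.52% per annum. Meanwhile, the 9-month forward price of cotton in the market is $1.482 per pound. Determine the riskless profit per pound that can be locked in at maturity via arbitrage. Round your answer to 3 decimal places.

$0.020 per pound

Fair forward: F* = S·e^(carry·T), with carry = (r + u) = 0.0352 + 0.0378 = 0.0730
F* = 1.384 · e^(0.0730 × 9/12) = 1.384 · e^0.054750 = 1.384 × 1.056277 = $1.4619
Market $1.482 > fair $1.4619: forward overpriced → cash-and-carry (buy spot, short the forward).
At maturity, profit = |F_mkt − F*| = |1.482 − 1.4619| = $0.020 per pound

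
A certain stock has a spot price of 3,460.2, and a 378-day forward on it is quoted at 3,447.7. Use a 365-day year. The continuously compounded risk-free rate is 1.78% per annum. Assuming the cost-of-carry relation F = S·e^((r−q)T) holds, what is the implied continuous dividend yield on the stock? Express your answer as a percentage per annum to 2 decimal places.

2.13%

From F = S·e^((r−q)T): (r − q) = ln(F/S)/T
ln(3447.7/3460.2) = ln(0.996387) = -0.003620
(r − q) = -0.003620 / (378/365) = -0.003496
q = r − ln(F/S)/T = 0.0178 + 0.003496 = 0.021296
q = 2.13%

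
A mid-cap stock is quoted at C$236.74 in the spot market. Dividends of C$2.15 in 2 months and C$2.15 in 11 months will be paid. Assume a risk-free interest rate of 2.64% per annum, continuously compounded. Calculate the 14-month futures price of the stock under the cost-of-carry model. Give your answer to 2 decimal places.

C$239.77

PV(dividends) I = 2.15·e^(−0.0264·2/12) + 2.15·e^(−0.0264·11/12)
I = 2.1406 + 2.0986 = 4.2392
F = (S − I)·e^(rT) = (236.74 − 4.2392) · e^(0.0264·14/12)
= 232.5008 · e^0.030800 = 232.5008 × 1.031279 = C$239.77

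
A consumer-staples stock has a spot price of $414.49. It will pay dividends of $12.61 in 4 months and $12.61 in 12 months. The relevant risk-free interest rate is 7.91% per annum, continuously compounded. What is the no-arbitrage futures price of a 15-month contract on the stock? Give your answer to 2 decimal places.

$431.15

PV(dividends) I = 12.61·e^(−0.0791·4/12) + 12.61·e^(−0.0791·12/12)
I = 12.2819 + 11.6510 = 23.9329
F = (S − I)·e^(rT) = (414.49 − 23.9329) · e^(0.0791·15/12)
= 390.5571 · e^0.098875 = 390.5571 × 1.103928 = $431.15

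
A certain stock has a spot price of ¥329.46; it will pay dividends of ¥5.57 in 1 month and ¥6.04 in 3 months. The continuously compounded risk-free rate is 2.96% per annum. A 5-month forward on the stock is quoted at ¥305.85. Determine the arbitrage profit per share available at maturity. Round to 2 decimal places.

¥16.00 per share

PV(dividends) I = 5.57·e^(−0.0296·1/12) + 6.04·e^(−0.0296·3/12) = 11.5517
Fair forward F* = (S − I)·e^(rT) = (329.46 − 11.5517)·e^0.012333 = 317.9083 × 1.012409 = 321.8532
Market ¥305.85 < fair 321.8532: forward underpriced → reverse cash-and-carry (short the stock, invest proceeds at r, pay the dividends, go long the forward).
Profit at T = |F_mkt − F*| = |305.85 − 321.8532| = ¥16.00 per share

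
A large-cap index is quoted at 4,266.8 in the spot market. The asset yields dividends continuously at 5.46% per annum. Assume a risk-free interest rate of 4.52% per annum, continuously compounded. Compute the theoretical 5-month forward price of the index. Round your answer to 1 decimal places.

4,250.1

F = S·e^((r − q)T) = 4266.8 · e^((0.0452 − 0.0546) × 5/12)
= 4266.8 · e^-0.003917 = 4266.8 × 0.996091
F = 4,250.1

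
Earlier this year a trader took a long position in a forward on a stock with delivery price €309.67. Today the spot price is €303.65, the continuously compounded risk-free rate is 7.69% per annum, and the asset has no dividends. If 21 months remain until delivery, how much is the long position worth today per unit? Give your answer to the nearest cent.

Current fair forward for the remaining 21 months: F = S·e^(r·T), r = 0.0769
F = 303.65 · e^(0.0769 × 21/12) = 303.65 × 1.144050 = 347.3908
Value of long forward = (F − K)·e^(−rT) = (347.3908 − 309.67) · e^(−0.0769·21/12)
= 37.7208 × 0.874087 = 32.97

€32.97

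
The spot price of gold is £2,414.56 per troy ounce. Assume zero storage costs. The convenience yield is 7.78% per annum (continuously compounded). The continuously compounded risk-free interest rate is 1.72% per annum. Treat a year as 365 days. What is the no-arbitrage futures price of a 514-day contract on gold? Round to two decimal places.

Net carry = r + u − y = 0.0172 + 0.0000 − 0.0778 = -0.0606
F = S·e^((r+u−y)T) = 2414.56 · e^(-0.0606 × 514/365) = 2414.56 · e^-0.08533808
= 2414.56 × 0.91820181 = £2,217.05 per troy ounce

£2,217.05 per troy ounce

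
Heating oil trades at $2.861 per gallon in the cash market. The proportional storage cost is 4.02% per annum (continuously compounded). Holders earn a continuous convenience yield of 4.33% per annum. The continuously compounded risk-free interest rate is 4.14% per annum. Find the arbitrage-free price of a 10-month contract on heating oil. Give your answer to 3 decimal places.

$2.954 per gallon

Net carry = r + u − y = 0.0414 + 0.0402 − 0.0433 = 0.0383
F = S·e^((r+u−y)T) = 2.861 · e^(0.0383 × 10/12) = 2.861 · e^0.031917
= 2.861 × 1.032432 = $2.954 per gallon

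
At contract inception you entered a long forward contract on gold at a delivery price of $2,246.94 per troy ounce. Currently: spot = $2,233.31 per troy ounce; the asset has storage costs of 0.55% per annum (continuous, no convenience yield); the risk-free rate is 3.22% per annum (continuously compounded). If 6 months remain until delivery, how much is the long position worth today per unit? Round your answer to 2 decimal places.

Current fair forward for the remaining 6 months: F = S·e^((r + u)·T), (r + u) = 0.0322 + 0.0055 = 0.0377
F = 2233.31 · e^(0.0377 × 6/12) = 2233.31 × 1.01902878 = 2275.8072
Value of long forward = (F − K)·e^(−rT) = (2275.8072 − 2246.94) · e^(−0.0322·6/12)
= 28.8672 × 0.98402891 = 28.41

$28.41 per troy ounce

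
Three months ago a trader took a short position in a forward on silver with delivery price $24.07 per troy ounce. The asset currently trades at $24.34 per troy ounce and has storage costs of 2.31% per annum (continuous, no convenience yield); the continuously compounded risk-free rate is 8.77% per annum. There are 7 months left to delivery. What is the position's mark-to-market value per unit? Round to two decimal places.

Current fair forward for the remaining 7 months: F = S·e^((r + u)·T), (r + u) = 0.0877 + 0.0231 = 0.1108
F = 24.34 · e^(0.1108 × 7/12) = 24.34 × 1.066768 = 25.9651
Value of long forward = (F − K)·e^(−rT) = (25.9651 − 24.07) · e^(−0.0877·7/12)
= 1.8951 × 0.950128 = 1.80
Short position value = −(long value) = -$1.80

-$1.80 per troy ounce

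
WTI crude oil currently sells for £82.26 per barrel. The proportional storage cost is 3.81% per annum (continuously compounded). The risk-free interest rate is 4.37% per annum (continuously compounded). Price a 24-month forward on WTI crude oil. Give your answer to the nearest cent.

£96.88 per barrel

Net carry = r + u − y = 0.0437 + 0.0381 − 0.0000 = 0.0818
F = S·e^((r+u−y)T) = 82.26 · e^(0.0818 × 24/12) = 82.26 · e^0.163600
= 82.26 × 1.177743 = £96.88 per barrel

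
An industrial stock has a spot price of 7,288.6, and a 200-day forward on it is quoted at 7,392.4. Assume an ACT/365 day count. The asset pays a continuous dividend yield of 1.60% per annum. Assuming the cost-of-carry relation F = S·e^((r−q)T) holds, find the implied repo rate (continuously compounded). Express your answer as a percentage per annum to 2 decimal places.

From F = S·e^((r−q)T): (r − q) = ln(F/S)/T
ln(7392.4/7288.6) = ln(1.014241) = 0.014141
(r − q) = 0.014141 / (200/365) = 0.025807
r = ln(F/S)/T + q = 0.025807 + 0.0160 = 0.041807
r = 4.18%

4.18%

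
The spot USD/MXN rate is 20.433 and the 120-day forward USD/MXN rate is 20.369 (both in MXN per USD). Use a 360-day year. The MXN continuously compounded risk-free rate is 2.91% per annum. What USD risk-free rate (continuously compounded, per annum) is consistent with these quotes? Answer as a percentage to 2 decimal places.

F = S·e^((r_MXN − r_USD)T) ⇒ r_USD = r_MXN − ln(F/S)/T
ln(20.369/20.433) = -0.003137; /(120/360) = -0.009411
r_USD = 0.0291 + 0.009411 = 0.038511
r_USD = 3.85%

3.85%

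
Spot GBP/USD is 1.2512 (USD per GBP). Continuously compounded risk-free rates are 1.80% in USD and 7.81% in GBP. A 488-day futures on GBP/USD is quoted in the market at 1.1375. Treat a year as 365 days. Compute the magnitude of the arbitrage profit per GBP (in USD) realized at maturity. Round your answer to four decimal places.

Fair futures: F* = S·e^(carry·T), with carry = (r_USD − r_GBP) = 0.0180 − 0.0781 = -0.0601
F* = 1.2512 · e^(-0.0601 × 488/365) = 1.2512 · e^-0.080353 = 1.2512 × 0.922791 = 1.1546
Market 1.1375 < fair 1.1546: forward underpriced → reverse cash-and-carry (short spot, go long the forward).
At maturity, profit = |F_mkt − F*| = |1.1375 − 1.1546| = 0.0171 per GBP (in USD)

0.0171 per GBP (in USD)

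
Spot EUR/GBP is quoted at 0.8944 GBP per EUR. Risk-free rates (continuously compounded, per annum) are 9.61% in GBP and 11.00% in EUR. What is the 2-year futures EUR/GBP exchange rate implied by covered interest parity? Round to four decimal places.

0.8699

F = S·e^((r_GBP − r_EUR)T) = 0.8944 · e^((0.0961 − 0.1100) × 2)
= 0.8944 · e^-0.027800 = 0.8944 × 0.972583
F = 0.8699 GBP per EUR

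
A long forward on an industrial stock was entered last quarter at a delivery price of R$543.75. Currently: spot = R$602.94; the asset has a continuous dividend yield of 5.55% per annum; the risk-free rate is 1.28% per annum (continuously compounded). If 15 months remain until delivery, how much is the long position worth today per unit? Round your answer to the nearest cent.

Current fair forward for the remaining 15 months: F = S·e^((r − q)·T), (r − q) = 0.0128 − 0.0555 = -0.0427
F = 602.94 · e^(-0.0427 × 15/12) = 602.94 × 0.948024 = 571.6016
Value of long forward = (F − K)·e^(−rT) = (571.6016 − 543.75) · e^(−0.0128·15/12)
= 27.8516 × 0.984127 = 27.41

R$27.41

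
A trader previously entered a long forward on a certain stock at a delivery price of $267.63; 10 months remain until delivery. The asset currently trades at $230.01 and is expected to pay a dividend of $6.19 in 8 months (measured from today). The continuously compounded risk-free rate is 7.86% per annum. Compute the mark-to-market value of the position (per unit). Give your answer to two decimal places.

-$26.53

PV(remaining dividends) I = 6.19·e^(−0.0786·8/12) = 5.8740
Current forward F = (S − I)·e^(rT) = (230.01 − 5.8740)·e^(0.0786·10/12) = 224.1360 × 1.067693 = 239.3084
Value (long) = (F − K)·e^(−rT) = (239.3084 − 267.63) × 0.936599 = -26.5260
Value = -$26.53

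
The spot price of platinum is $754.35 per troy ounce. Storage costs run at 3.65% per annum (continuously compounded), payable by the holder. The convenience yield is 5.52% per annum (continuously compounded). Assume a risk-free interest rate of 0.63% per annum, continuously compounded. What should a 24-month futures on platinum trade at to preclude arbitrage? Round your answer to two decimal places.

$735.87 per troy ounce

Net carry = r + u − y = 0.0063 + 0.0365 − 0.0552 = -0.0124
F = S·e^((r+u−y)T) = 754.35 · e^(-0.0124 × 24/12) = 754.35 · e^-0.024800
= 754.35 × 0.975505 = $735.87 per troy ounce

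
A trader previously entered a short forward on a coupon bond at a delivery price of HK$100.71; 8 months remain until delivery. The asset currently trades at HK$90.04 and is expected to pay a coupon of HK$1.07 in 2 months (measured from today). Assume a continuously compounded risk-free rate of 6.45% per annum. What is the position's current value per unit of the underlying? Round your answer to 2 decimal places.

HK$7.49

PV(remaining coupons) I = 1.07·e^(−0.0645·2/12) = 1.0586
Current forward F = (S − I)·e^(rT) = (90.04 − 1.0586)·e^(0.0645·8/12) = 88.9814 × 1.043938 = 92.8911
Value (long) = (F − K)·e^(−rT) = (92.8911 − 100.71) × 0.957911 = -7.4898
Short position value = −(long value) = HK$7.49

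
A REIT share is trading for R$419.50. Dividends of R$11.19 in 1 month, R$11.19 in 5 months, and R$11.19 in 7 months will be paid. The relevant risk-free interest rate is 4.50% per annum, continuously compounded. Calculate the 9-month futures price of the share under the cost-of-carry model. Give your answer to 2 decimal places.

PV(dividends) I = 11.19·e^(−0.0450·1/12) + 11.19·e^(−0.0450·5/12) + 11.19·e^(−0.0450·7/12)
I = 11.1481 + 10.9821 + 10.9001 = 33.0303
F = (S − I)·e^(rT) = (419.50 − 33.0303) · e^(0.0450·9/12)
= 386.4697 · e^0.033750 = 386.4697 × 1.034326 = R$399.74

R$399.74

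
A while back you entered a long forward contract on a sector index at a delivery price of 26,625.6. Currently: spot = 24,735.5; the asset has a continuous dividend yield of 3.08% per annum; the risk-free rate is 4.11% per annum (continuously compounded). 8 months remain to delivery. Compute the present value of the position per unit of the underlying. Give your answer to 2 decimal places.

-1673.19

Current fair forward for the remaining 8 months: F = S·e^((r − q)·T), (r − q) = 0.0411 − 0.0308 = 0.0103
F = 24735.5 · e^(0.0103 × 8/12) = 24735.5 × 1.00689030 = 24905.9350
Value of long forward = (F − K)·e^(−rT) = (24905.9350 − 26625.6) · e^(−0.0411·8/12)
= -1719.6650 × 0.97297197 = -1673.19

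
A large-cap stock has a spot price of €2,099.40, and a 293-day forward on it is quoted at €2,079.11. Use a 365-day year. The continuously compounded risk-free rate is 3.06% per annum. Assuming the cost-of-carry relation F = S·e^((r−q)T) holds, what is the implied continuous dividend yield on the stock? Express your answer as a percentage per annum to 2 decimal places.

From F = S·e^((r−q)T): (r − q) = ln(F/S)/T
ln(2079.11/2099.40) = ln(0.990335) = -0.009712
(r − q) = -0.009712 / (293/365) = -0.012099
q = r − ln(F/S)/T = 0.0306 + 0.012099 = 0.042699
q = 4.27%

4.27%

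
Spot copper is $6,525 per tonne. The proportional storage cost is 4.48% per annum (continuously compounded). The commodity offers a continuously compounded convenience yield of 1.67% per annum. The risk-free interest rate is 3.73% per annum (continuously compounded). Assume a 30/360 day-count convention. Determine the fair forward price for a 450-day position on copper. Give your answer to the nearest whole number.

Net carry = r + u − y = 0.0373 + 0.0448 − 0.0167 = 0.0654
F = S·e^((r+u−y)T) = 6525 · e^(0.0654 × 450/360) = 6525 · e^0.081750
= 6525 × 1.085184 = $7,081 per tonne

$7,081 per tonne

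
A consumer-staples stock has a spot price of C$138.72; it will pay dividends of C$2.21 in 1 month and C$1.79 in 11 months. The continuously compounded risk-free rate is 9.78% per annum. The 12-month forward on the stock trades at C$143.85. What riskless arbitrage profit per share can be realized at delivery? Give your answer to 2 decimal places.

C$4.90 per share

PV(dividends) I = 2.21·e^(−0.0978·1/12) + 1.79·e^(−0.0978·11/12) = 3.8286
Fair forward F* = (S − I)·e^(rT) = (138.72 − 3.8286)·e^0.097800 = 134.8914 × 1.102742 = 148.7504
Market C$143.85 < fair 148.7504: forward underpriced → reverse cash-and-carry (short the stock, invest proceeds at r, pay the dividends, go long the forward).
Profit at T = |F_mkt − F*| = |143.85 − 148.7504| = C$4.90 per share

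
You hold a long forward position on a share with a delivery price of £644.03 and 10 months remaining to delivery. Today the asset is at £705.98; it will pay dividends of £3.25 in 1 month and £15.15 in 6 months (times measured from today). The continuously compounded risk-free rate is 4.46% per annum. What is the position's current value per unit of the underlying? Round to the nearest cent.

£67.39

PV(remaining dividends) I = 3.25·e^(−0.0446·1/12) + 15.15·e^(−0.0446·6/12) = 18.0538
Current forward F = (S − I)·e^(rT) = (705.98 − 18.0538)·e^(0.0446·10/12) = 687.9262 × 1.037866 = 713.9752
Value (long) = (F − K)·e^(−rT) = (713.9752 − 644.03) × 0.963516 = 67.3933
Value = £67.39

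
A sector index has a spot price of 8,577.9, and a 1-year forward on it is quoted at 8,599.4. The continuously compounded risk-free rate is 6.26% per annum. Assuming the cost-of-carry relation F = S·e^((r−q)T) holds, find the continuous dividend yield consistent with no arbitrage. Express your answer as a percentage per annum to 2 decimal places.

From F = S·e^((r−q)T): (r − q) = ln(F/S)/T
ln(8599.4/8577.9) = ln(1.002506) = 0.002503
(r − q) = 0.002503 / (1) = 0.002503
q = r − ln(F/S)/T = 0.0626 − 0.002503 = 0.060097
q = 6.01%

6.01%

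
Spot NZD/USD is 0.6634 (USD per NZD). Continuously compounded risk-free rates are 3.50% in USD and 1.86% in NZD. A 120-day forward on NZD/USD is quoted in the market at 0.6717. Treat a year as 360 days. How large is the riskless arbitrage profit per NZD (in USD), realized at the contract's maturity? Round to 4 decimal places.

Fair forward: F* = S·e^(carry·T), with carry = (r_USD − r_NZD) = 0.0350 − 0.0186 = 0.0164
F* = 0.6634 · e^(0.0164 × 120/360) = 0.6634 · e^0.005467 = 0.6634 × 1.005482 = 0.6670
Market 0.6717 > fair 0.6670: forward overpriced → cash-and-carry (buy spot, short the forward).
At maturity, profit = |F_mkt − F*| = |0.6717 − 0.6670| = 0.0047 per NZD (in USD)

0.0047 per NZD (in USD)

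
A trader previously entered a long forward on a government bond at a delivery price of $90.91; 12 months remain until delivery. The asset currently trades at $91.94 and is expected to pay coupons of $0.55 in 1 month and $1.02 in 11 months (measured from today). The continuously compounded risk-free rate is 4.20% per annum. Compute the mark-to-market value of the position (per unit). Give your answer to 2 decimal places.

$3.24

PV(remaining coupons) I = 0.55·e^(−0.0420·1/12) + 1.02·e^(−0.0420·11/12) = 1.5296
Current forward F = (S − I)·e^(rT) = (91.94 − 1.5296)·e^(0.0420·12/12) = 90.4104 × 1.042894 = 94.2885
Value (long) = (F − K)·e^(−rT) = (94.2885 − 90.91) × 0.958870 = 3.2395
Value = $3.24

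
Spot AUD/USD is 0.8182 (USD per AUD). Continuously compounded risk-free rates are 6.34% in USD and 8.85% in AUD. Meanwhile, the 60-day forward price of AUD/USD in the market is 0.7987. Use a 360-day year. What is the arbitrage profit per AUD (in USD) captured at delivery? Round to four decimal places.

0.0161 per AUD (in USD)

Fair forward: F* = S·e^(carry·T), with carry = (r_USD − r_AUD) = 0.0634 − 0.0885 = -0.0251
F* = 0.8182 · e^(-0.0251 × 60/360) = 0.8182 · e^-0.004183 = 0.8182 × 0.995826 = 0.8148
Market 0.7987 < fair 0.8148: forward underpriced → reverse cash-and-carry (short spot, go long the forward).
At maturity, profit = |F_mkt − F*| = |0.7987 − 0.8148| = 0.0161 per AUD (in USD)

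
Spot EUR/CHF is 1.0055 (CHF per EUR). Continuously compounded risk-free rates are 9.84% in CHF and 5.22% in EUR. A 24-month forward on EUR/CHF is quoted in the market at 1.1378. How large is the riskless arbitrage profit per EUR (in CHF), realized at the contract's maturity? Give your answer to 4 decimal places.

0.0350 per EUR (in CHF)

Fair forward: F* = S·e^(carry·T), with carry = (r_CHF − r_EUR) = 0.0984 − 0.0522 = 0.0462
F* = 1.0055 · e^(0.0462 × 24/12) = 1.0055 · e^0.092400 = 1.0055 × 1.096803 = 1.1028
Market 1.1378 > fair 1.1028: forward overpriced → cash-and-carry (buy spot, short the forward).
At maturity, profit = |F_mkt − F*| = |1.1378 − 1.1028| = 0.0350 per EUR (in CHF)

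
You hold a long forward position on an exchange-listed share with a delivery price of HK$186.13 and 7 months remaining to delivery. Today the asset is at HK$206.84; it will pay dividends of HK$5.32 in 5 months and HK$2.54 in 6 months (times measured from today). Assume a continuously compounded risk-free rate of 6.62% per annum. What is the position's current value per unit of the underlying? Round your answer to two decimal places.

HK$20.13

PV(remaining dividends) I = 5.32·e^(−0.0662·5/12) + 2.54·e^(−0.0662·6/12) = 7.6326
Current forward F = (S − I)·e^(rT) = (206.84 − 7.6326)·e^(0.0662·7/12) = 199.2074 × 1.039372 = 207.0506
Value (long) = (F − K)·e^(−rT) = (207.0506 − 186.13) × 0.962119 = 20.1281
Value = HK$20.13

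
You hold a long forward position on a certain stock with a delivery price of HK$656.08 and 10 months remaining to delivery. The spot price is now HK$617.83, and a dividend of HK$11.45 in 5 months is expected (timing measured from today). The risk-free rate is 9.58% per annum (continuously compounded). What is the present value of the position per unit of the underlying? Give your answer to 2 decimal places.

HK$1.09

PV(remaining dividends) I = 11.45·e^(−0.0958·5/12) = 11.0020
Current forward F = (S − I)·e^(rT) = (617.83 − 11.0020)·e^(0.0958·10/12) = 606.8280 × 1.083107 = 657.2597
Value (long) = (F − K)·e^(−rT) = (657.2597 − 656.08) × 0.923270 = 1.0892
Value = HK$1.09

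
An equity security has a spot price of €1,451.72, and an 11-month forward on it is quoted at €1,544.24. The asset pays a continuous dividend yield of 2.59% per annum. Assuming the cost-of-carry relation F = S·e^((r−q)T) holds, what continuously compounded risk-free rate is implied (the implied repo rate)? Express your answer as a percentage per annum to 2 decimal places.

From F = S·e^((r−q)T): (r − q) = ln(F/S)/T
ln(1544.24/1451.72) = ln(1.063731) = 0.061783
(r − q) = 0.061783 / (11/12) = 0.067400
r = ln(F/S)/T + q = 0.067400 + 0.0259 = 0.093300
r = 9.33%

9.33%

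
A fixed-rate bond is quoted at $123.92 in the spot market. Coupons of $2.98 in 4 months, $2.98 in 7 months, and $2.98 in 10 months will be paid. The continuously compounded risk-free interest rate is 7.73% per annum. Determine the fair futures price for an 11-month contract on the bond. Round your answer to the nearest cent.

$123.84

PV(coupons) I = 2.98·e^(−0.0773·4/12) + 2.98·e^(−0.0773·7/12) + 2.98·e^(−0.0773·10/12)
I = 2.9042 + 2.8486 + 2.7941 = 8.5469
F = (S − I)·e^(rT) = (123.92 − 8.5469) · e^(0.0773·11/12)
= 115.3731 · e^0.070858 = 115.3731 × 1.073429 = $123.84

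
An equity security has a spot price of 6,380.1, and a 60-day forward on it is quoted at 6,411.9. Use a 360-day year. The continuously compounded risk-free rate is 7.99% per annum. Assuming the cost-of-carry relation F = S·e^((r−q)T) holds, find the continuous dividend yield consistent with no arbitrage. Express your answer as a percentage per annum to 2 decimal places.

5.01%

From F = S·e^((r−q)T): (r − q) = ln(F/S)/T
ln(6411.9/6380.1) = ln(1.004984) = 0.004972
(r − q) = 0.004972 / (60/360) = 0.029832
q = r − ln(F/S)/T = 0.0799 − 0.029832 = 0.050068
q = 5.01%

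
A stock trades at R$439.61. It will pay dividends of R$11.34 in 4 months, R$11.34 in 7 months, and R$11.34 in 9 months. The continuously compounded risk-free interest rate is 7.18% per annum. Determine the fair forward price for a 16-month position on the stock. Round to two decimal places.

R$447.80

PV(dividends) I = 11.34·e^(−0.0718·4/12) + 11.34·e^(−0.0718·7/12) + 11.34·e^(−0.0718·9/12)
I = 11.0718 + 10.8749 + 10.7455 = 32.6922
F = (S − I)·e^(rT) = (439.61 − 32.6922) · e^(0.0718·16/12)
= 406.9178 · e^0.095733 = 406.9178 × 1.100465 = R$447.80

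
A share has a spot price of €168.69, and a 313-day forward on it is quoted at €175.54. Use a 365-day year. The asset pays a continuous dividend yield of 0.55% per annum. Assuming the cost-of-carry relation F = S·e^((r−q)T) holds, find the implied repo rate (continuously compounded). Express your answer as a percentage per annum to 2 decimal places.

5.19%

From F = S·e^((r−q)T): (r − q) = ln(F/S)/T
ln(175.54/168.69) = ln(1.040607) = 0.039804
(r − q) = 0.039804 / (313/365) = 0.046417
r = ln(F/S)/T + q = 0.046417 + 0.0055 = 0.051917
r = 5.19%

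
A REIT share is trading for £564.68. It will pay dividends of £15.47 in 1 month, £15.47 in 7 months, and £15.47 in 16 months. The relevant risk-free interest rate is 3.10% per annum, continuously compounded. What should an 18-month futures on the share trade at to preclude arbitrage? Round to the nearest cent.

PV(dividends) I = 15.47·e^(−0.0310·1/12) + 15.47·e^(−0.0310·7/12) + 15.47·e^(−0.0310·16/12)
I = 15.4301 + 15.1928 + 14.8436 = 45.4665
F = (S − I)·e^(rT) = (564.68 − 45.4665) · e^(0.0310·18/12)
= 519.2135 · e^0.046500 = 519.2135 × 1.047598 = £543.93

£543.93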